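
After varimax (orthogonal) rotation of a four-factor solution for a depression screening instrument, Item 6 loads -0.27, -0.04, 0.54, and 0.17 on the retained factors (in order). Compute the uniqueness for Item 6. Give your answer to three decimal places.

h² = (-0.27)² + (-0.04)² + 0.54² + 0.17² = 0.0729 + 0.0016 + 0.2916 + 0.0289 = 0.3950
Uniqueness u² = 1 − h² = 1 − 0.3950 = 0.6050

0.605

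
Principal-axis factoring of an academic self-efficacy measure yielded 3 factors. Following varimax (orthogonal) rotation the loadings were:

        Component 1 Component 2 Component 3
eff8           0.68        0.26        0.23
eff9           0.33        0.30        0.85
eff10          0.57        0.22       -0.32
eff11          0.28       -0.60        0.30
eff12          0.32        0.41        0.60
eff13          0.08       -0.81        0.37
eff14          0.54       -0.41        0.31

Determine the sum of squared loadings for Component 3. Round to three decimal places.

1.561

SS loadings for Component 3 = 0.23² + 0.85² + (-0.32)² + 0.30² + 0.60² + 0.37² + 0.31² = 0.0529 + 0.7225 + 0.1024 + 0.0900 + 0.3600 + 0.1369 + 0.0961 = 1.5608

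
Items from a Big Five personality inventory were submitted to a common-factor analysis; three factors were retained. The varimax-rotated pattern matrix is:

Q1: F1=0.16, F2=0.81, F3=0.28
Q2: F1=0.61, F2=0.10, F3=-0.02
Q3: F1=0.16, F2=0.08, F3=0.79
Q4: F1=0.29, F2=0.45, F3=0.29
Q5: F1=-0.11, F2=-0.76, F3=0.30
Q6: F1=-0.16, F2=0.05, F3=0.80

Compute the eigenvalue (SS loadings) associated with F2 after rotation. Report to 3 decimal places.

1.455

SS loadings for F2 = 0.81² + 0.10² + 0.08² + 0.45² + (-0.76)² + 0.05² = 0.6561 + 0.0100 + 0.0064 + 0.2025 + 0.5776 + 0.0025 = 1.4551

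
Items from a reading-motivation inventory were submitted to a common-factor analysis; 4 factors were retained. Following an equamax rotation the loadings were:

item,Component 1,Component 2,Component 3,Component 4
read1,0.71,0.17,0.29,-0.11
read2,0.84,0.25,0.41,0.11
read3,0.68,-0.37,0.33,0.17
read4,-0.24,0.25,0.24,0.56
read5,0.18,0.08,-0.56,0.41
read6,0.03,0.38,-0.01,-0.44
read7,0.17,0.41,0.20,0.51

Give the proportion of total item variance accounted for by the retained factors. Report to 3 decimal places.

0.595

Communalities: 0.6292, 0.9483, 0.7371, 0.4913, 0.5205, 0.3390, 0.4971; Σh² = 4.1625.
Total variance with 7 standardized items is 7, so the solution explains 4.1625/7 = 0.5946.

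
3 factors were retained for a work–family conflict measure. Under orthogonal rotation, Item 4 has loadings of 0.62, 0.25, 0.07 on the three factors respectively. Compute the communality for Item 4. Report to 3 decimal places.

h² = 0.62² + 0.25² + 0.07² = 0.3844 + 0.0625 + 0.0049 = 0.4518

0.452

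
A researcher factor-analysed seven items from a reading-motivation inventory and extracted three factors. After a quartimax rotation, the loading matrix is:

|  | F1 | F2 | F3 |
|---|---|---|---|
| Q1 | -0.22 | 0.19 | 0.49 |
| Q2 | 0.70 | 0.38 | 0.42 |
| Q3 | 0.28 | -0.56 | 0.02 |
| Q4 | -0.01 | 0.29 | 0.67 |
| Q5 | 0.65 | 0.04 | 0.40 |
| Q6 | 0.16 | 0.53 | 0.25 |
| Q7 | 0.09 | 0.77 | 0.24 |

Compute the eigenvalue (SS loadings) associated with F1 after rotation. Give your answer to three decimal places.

1.073

SS loadings for F1 = (-0.22)² + 0.70² + 0.28² + (-0.01)² + 0.65² + 0.16² + 0.09² = 0.0484 + 0.4900 + 0.0784 + 0.0001 + 0.4225 + 0.0256 + 0.0081 = 1.0731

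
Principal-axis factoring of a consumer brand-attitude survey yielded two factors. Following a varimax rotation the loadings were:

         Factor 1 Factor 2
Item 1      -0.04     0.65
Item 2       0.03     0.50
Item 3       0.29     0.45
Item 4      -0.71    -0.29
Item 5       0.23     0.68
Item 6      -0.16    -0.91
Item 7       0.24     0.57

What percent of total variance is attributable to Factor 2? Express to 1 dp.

36.8%

SS loadings for Factor 2 = 0.65² + 0.50² + 0.45² + (-0.29)² + 0.68² + (-0.91)² + 0.57² = 2.5745
With 7 standardized items, total variance = 7. Proportion = 2.5745/7 = 0.3678 → 36.78%.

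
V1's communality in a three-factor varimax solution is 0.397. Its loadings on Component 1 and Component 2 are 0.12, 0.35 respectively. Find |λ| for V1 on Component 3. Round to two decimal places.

Under orthogonal rotation h² = Σλ², so λ_Component 3² = h² − (0.1369) = 0.397 − 0.1369 = 0.2601.
|λ| = √0.2601 = 0.5100.

0.51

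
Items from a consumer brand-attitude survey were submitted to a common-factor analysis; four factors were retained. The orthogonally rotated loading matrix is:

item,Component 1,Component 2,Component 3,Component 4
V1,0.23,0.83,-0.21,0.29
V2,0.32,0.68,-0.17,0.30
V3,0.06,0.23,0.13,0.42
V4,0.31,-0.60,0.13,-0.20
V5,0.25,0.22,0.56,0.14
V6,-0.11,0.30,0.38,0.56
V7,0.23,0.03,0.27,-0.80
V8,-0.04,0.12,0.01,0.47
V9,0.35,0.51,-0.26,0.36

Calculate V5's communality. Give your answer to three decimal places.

0.444

h² = 0.25² + 0.22² + 0.56² + 0.14² = 0.0625 + 0.0484 + 0.3136 + 0.0196 = 0.4441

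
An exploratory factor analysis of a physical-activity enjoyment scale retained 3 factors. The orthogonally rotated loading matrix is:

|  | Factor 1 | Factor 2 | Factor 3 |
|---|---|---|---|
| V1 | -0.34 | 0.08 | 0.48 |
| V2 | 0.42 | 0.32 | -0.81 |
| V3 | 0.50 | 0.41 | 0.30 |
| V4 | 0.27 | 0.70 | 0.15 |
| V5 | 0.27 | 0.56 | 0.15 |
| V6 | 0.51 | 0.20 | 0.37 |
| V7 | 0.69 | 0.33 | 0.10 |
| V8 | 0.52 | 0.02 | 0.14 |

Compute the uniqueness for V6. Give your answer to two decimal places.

h² = 0.51² + 0.20² + 0.37² = 0.2601 + 0.0400 + 0.1369 = 0.4370
Uniqueness u² = 1 − h² = 1 − 0.4370 = 0.5630

0.56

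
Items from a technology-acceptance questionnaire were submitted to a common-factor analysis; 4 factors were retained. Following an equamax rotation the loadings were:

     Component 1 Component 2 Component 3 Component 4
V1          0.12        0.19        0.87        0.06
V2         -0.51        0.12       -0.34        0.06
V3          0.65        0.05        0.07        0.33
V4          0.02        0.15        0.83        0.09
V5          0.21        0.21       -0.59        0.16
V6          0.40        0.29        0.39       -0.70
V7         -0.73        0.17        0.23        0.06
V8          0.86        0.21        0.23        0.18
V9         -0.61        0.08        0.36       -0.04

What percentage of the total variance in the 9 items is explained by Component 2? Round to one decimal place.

3.1%

SS loadings for Component 2 = 0.19² + 0.12² + 0.05² + 0.15² + 0.21² + 0.29² + 0.17² + 0.21² + 0.08² = 0.2831
With 9 standardized items, total variance = 9. Proportion = 0.2831/9 = 0.0315 → 3.15%.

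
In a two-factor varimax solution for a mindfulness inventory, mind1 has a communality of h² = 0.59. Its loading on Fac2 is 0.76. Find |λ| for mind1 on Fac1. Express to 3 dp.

0.111

Under orthogonal rotation h² = Σλ², so λ_Fac1² = h² − (0.5776) = 0.59 − 0.5776 = 0.0124.
|λ| = √0.0124 = 0.1114.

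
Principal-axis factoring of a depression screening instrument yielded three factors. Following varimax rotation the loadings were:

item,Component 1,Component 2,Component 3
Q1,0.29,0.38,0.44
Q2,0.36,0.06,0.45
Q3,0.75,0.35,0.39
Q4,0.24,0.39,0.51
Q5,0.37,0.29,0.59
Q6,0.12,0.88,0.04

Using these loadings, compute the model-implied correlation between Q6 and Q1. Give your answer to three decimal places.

r̂ = Σ λ_i·λ_j across factors = (0.12)(0.29) + (0.88)(0.38) + (0.04)(0.44)
  = +0.0348 +0.3344 +0.0176 = 0.3868

0.387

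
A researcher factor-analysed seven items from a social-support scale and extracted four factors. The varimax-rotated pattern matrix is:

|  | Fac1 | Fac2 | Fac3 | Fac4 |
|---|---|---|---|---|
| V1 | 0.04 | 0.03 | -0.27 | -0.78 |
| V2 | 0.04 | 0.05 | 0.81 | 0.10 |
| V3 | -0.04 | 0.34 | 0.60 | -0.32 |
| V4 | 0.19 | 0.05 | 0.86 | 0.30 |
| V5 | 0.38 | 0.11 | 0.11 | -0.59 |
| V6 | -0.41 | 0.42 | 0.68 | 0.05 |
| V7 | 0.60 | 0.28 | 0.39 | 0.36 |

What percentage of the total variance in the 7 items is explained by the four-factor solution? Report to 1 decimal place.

69.3%

SS loadings by factor: 0.7134, 0.3884, 2.4552, 1.2910; total = 4.8480.
Total variance with 7 standardized items is 7, so the solution explains 4.8480/7 = 0.6926 = 69.26%.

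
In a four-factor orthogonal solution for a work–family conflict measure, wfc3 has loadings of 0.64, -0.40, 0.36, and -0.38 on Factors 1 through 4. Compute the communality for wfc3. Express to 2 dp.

0.84

h² = 0.64² + (-0.40)² + 0.36² + (-0.38)² = 0.4096 + 0.1600 + 0.1296 + 0.1444 = 0.8436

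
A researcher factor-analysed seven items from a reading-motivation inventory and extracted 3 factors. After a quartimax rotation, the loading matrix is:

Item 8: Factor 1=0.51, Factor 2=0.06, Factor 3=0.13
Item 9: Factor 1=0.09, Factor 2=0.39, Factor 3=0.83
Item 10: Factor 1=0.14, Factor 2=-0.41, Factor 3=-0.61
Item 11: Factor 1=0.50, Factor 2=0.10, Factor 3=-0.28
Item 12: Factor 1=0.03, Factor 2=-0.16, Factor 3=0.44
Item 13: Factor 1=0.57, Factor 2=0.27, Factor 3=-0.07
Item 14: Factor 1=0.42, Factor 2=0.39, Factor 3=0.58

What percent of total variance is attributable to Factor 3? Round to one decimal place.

SS loadings for Factor 3 = 0.13² + 0.83² + (-0.61)² + (-0.28)² + 0.44² + (-0.07)² + 0.58² = 1.6912
With 7 standardized items, total variance = 7. Proportion = 1.6912/7 = 0.2416 → 24.16%.

24.2%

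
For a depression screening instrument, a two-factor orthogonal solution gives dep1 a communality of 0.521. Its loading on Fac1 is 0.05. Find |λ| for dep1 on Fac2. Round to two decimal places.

0.72

Under orthogonal rotation h² = Σλ², so λ_Fac2² = h² − (0.0025) = 0.521 − 0.0025 = 0.5185.
|λ| = √0.5185 = 0.7201.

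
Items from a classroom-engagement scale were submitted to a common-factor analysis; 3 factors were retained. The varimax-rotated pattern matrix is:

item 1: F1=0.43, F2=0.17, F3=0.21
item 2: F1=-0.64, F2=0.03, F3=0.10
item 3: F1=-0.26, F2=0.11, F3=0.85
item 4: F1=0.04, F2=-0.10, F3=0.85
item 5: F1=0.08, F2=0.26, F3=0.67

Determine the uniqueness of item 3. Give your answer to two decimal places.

h² = (-0.26)² + 0.11² + 0.85² = 0.0676 + 0.0121 + 0.7225 = 0.8022
Uniqueness u² = 1 − h² = 1 − 0.8022 = 0.1978

0.20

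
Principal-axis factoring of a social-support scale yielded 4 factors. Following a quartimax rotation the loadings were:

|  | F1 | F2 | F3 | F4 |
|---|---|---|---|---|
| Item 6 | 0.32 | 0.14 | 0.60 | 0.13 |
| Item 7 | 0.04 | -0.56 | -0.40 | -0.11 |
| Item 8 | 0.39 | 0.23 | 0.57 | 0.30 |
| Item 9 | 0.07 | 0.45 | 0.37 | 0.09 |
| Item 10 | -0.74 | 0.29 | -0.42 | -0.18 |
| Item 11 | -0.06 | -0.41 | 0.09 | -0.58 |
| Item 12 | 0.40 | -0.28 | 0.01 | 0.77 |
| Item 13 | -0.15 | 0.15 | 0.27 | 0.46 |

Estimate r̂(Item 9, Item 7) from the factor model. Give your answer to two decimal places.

r̂ = Σ λ_i·λ_j across factors = (0.07)(0.04) + (0.45)(-0.56) + (0.37)(-0.40) + (0.09)(-0.11)
  = +0.0028 -0.2520 -0.1480 -0.0099 = -0.4071

-0.41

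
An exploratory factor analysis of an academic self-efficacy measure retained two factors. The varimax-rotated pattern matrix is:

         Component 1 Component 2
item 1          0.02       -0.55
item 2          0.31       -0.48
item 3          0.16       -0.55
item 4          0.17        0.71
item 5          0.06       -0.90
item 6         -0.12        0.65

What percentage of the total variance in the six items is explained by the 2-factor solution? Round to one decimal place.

45.7%

Communalities: 0.3029, 0.3265, 0.3281, 0.5330, 0.8136, 0.4369; Σh² = 2.7410.
Total variance with 6 standardized items is 6, so the solution explains 2.7410/6 = 0.4568 = 45.68%.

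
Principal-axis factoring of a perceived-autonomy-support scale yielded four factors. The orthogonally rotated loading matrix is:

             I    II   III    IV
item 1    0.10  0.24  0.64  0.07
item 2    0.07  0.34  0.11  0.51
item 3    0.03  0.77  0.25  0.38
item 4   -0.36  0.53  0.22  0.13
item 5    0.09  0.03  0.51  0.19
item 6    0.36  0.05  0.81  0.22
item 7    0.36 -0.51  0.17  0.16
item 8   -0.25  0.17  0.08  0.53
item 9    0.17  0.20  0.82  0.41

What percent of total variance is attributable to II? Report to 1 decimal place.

SS loadings for II = 0.24² + 0.34² + 0.77² + 0.53² + 0.03² + 0.05² + (-0.51)² + 0.17² + 0.20² = 1.3794
With 9 standardized items, total variance = 9. Proportion = 1.3794/9 = 0.1533 → 15.33%.

15.3%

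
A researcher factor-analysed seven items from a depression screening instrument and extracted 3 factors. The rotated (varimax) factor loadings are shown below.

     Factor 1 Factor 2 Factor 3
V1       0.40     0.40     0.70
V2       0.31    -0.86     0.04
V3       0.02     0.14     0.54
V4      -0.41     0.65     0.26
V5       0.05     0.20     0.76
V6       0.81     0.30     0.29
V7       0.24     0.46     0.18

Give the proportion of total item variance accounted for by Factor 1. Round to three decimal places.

0.163

SS loadings for Factor 1 = 0.40² + 0.31² + 0.02² + (-0.41)² + 0.05² + 0.81² + 0.24² = 1.1408
Proportion of variance = 1.1408 / 7 = 0.1630.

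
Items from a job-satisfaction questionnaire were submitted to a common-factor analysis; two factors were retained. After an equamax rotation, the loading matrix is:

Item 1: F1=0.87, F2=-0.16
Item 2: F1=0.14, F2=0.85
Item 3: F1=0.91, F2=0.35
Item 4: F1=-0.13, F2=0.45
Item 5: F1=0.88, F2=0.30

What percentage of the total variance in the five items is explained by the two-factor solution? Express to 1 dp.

71.2%

SS loadings by factor: 2.3959, 1.1631; total = 3.5590.
Total variance with 5 standardized items is 5, so the solution explains 3.5590/5 = 0.7118 = 71.18%.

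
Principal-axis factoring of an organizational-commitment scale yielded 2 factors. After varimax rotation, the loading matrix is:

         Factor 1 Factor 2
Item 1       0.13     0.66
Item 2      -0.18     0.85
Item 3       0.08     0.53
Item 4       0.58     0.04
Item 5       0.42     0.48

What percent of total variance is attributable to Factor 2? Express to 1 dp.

33.4%

SS loadings for Factor 2 = 0.66² + 0.85² + 0.53² + 0.04² + 0.48² = 1.6710
With 5 standardized items, total variance = 5. Proportion = 1.6710/5 = 0.3342 → 33.42%.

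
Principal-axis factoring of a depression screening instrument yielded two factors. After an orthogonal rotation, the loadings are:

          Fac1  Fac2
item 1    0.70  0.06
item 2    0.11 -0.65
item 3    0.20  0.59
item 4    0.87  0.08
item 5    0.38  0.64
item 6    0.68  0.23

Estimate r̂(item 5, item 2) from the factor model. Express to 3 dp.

-0.374

r̂ = Σ λ_i·λ_j across factors = (0.38)(0.11) + (0.64)(-0.65)
  = +0.0418 -0.4160 = -0.3742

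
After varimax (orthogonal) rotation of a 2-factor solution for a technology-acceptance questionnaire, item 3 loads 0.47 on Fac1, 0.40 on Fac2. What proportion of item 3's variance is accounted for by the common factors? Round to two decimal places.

h² = 0.47² + 0.40² = 0.2209 + 0.1600 = 0.3809

0.38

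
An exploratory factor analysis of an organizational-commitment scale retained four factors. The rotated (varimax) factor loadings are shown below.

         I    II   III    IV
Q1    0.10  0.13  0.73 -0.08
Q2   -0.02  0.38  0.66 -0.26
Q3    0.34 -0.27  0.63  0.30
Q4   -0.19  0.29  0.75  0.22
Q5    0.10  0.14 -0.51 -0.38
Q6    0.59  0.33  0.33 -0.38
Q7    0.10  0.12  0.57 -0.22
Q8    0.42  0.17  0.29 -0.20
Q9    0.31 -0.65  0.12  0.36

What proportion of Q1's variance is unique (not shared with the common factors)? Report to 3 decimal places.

h² = 0.10² + 0.13² + 0.73² + (-0.08)² = 0.0100 + 0.0169 + 0.5329 + 0.0064 = 0.5662
Uniqueness u² = 1 − h² = 1 − 0.5662 = 0.4338

0.434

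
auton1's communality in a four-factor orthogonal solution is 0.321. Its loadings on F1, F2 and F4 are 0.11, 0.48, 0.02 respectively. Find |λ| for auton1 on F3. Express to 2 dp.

Under orthogonal rotation h² = Σλ², so λ_F3² = h² − (0.2429) = 0.321 − 0.2429 = 0.0781.
|λ| = √0.0781 = 0.2795.

0.28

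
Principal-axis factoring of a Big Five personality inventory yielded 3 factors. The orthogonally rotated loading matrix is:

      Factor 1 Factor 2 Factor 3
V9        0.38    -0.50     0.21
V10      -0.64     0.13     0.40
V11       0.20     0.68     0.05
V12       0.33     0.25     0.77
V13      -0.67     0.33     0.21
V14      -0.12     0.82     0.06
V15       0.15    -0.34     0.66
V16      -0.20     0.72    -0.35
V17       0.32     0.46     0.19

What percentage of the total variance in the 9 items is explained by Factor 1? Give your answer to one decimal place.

SS loadings for Factor 1 = 0.38² + (-0.64)² + 0.20² + 0.33² + (-0.67)² + (-0.12)² + 0.15² + (-0.20)² + 0.32² = 1.3311
With 9 standardized items, total variance = 9. Proportion = 1.3311/9 = 0.1479 → 14.79%.

14.8%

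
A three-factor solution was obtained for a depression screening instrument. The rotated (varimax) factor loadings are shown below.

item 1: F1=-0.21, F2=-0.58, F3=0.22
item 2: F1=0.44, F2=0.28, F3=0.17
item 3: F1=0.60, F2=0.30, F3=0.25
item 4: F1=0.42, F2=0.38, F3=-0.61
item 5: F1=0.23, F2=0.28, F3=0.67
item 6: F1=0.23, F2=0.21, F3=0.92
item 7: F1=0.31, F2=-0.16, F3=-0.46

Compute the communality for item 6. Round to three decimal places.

h² = 0.23² + 0.21² + 0.92² = 0.0529 + 0.0441 + 0.8464 = 0.9434

0.943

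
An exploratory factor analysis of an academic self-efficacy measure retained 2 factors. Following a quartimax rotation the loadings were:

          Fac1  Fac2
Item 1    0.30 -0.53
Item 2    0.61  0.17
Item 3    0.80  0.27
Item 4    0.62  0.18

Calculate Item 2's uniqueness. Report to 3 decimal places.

0.599

h² = 0.61² + 0.17² = 0.3721 + 0.0289 = 0.4010
Uniqueness u² = 1 − h² = 1 − 0.4010 = 0.5990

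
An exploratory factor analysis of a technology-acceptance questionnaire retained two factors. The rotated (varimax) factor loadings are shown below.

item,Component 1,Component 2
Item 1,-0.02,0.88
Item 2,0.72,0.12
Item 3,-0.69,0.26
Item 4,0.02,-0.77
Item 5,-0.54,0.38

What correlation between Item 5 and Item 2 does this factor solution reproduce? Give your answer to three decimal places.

-0.343

r̂ = Σ λ_i·λ_j across factors = (-0.54)(0.72) + (0.38)(0.12)
  = -0.3888 +0.0456 = -0.3432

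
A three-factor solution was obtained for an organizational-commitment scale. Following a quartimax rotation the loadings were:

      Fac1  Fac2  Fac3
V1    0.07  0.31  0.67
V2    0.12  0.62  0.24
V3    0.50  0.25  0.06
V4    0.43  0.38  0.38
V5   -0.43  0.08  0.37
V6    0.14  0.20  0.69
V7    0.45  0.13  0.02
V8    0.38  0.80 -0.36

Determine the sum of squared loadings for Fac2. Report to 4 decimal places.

1.3907

SS loadings for Fac2 = 0.31² + 0.62² + 0.25² + 0.38² + 0.08² + 0.20² + 0.13² + 0.80² = 0.0961 + 0.3844 + 0.0625 + 0.1444 + 0.0064 + 0.0400 + 0.0169 + 0.6400 = 1.3907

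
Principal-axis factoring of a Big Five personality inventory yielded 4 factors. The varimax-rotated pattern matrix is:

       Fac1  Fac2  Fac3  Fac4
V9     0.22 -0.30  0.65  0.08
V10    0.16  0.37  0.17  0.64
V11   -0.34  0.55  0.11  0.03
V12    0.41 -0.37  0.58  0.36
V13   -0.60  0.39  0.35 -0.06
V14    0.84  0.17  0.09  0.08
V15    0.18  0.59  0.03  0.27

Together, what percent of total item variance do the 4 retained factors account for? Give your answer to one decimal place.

60.2%

Communalities: 0.5673, 0.6010, 0.4311, 0.7710, 0.6382, 0.7490, 0.4543; Σh² = 4.2119.
Total variance with 7 standardized items is 7, so the solution explains 4.2119/7 = 0.6017 = 60.17%.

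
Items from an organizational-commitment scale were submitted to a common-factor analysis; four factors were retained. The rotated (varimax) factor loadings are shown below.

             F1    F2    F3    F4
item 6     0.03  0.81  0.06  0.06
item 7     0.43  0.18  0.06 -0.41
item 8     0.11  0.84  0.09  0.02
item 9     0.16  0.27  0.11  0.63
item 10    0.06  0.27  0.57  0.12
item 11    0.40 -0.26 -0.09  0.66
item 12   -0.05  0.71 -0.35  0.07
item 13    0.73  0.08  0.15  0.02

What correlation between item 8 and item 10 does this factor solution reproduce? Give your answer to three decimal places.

r̂ = Σ λ_i·λ_j across factors = (0.11)(0.06) + (0.84)(0.27) + (0.09)(0.57) + (0.02)(0.12)
  = +0.0066 +0.2268 +0.0513 +0.0024 = 0.2871

0.287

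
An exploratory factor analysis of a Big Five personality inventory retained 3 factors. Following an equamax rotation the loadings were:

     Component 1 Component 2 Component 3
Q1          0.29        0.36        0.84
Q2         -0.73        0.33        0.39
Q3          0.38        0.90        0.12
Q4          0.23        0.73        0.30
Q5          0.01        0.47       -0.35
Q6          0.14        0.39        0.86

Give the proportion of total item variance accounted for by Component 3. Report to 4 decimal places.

0.3040

SS loadings for Component 3 = 0.84² + 0.39² + 0.12² + 0.30² + (-0.35)² + 0.86² = 1.8242
Proportion of variance = 1.8242 / 6 = 0.3040.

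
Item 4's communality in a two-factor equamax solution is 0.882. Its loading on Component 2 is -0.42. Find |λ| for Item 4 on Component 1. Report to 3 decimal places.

0.840

Under orthogonal rotation h² = Σλ², so λ_Component 1² = h² − (0.1764) = 0.882 − 0.1764 = 0.7056.
|λ| = √0.7056 = 0.8400.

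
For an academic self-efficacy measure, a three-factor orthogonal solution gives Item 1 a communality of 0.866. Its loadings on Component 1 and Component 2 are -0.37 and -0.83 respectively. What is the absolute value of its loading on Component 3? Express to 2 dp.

Under orthogonal rotation h² = Σλ², so λ_Component 3² = h² − (0.8258) = 0.866 − 0.8258 = 0.0402.
|λ| = √0.0402 = 0.2005.

0.20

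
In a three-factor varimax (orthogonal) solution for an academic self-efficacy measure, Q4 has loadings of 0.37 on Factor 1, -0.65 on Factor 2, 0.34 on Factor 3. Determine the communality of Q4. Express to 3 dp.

0.675

h² = 0.37² + (-0.65)² + 0.34² = 0.1369 + 0.4225 + 0.1156 = 0.6750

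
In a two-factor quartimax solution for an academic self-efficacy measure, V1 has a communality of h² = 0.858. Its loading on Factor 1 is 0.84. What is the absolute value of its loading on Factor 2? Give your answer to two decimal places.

0.39

Under orthogonal rotation h² = Σλ², so λ_Factor 2² = h² − (0.7056) = 0.858 − 0.7056 = 0.1524.
|λ| = √0.1524 = 0.3904.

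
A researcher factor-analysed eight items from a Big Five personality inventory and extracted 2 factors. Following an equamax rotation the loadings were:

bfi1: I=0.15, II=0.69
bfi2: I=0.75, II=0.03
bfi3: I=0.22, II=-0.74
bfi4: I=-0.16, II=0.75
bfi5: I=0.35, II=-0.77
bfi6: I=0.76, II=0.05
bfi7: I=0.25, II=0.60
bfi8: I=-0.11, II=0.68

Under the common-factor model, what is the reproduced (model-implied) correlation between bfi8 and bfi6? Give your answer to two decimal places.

r̂ = Σ λ_i·λ_j across factors = (-0.11)(0.76) + (0.68)(0.05)
  = -0.0836 +0.0340 = -0.0496

-0.05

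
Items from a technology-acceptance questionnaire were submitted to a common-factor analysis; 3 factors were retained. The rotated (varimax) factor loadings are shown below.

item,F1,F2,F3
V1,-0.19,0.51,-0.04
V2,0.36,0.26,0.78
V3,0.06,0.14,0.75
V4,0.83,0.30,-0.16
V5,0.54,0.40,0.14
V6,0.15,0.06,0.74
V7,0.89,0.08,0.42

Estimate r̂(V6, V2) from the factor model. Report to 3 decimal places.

0.647

r̂ = Σ λ_i·λ_j across factors = (0.15)(0.36) + (0.06)(0.26) + (0.74)(0.78)
  = +0.0540 +0.0156 +0.5772 = 0.6468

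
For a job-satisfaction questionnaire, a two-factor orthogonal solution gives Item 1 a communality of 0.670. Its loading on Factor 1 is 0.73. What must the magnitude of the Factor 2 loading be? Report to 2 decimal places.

0.37

Under orthogonal rotation h² = Σλ², so λ_Factor 2² = h² − (0.5329) = 0.670 − 0.5329 = 0.1371.
|λ| = √0.1371 = 0.3703.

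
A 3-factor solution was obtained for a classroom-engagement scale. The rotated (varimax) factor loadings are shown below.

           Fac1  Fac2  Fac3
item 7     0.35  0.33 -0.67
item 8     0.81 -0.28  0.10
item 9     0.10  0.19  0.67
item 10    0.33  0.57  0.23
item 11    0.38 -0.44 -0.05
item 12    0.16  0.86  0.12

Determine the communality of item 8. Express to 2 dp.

0.74

h² = 0.81² + (-0.28)² + 0.10² = 0.6561 + 0.0784 + 0.0100 = 0.7445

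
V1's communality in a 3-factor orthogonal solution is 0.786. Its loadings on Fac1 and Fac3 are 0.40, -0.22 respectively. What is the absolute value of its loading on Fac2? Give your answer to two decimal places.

0.76

Under orthogonal rotation h² = Σλ², so λ_Fac2² = h² − (0.2084) = 0.786 − 0.2084 = 0.5776.
|λ| = √0.5776 = 0.7600.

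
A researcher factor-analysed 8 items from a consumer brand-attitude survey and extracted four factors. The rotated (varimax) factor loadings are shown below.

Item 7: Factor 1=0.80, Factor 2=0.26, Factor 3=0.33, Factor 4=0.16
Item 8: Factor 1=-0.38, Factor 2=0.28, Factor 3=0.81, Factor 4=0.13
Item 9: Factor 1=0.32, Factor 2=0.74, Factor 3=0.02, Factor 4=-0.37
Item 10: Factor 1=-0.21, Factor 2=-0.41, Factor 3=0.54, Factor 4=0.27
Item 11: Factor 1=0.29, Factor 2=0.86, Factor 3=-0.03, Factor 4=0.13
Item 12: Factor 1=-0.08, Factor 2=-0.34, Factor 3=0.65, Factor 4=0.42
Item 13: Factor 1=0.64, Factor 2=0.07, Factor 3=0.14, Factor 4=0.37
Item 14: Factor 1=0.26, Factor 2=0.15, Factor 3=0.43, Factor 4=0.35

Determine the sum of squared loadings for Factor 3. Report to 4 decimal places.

SS loadings for Factor 3 = 0.33² + 0.81² + 0.02² + 0.54² + (-0.03)² + 0.65² + 0.14² + 0.43² = 0.1089 + 0.6561 + 0.0004 + 0.2916 + 0.0009 + 0.4225 + 0.0196 + 0.1849 = 1.6849

1.6849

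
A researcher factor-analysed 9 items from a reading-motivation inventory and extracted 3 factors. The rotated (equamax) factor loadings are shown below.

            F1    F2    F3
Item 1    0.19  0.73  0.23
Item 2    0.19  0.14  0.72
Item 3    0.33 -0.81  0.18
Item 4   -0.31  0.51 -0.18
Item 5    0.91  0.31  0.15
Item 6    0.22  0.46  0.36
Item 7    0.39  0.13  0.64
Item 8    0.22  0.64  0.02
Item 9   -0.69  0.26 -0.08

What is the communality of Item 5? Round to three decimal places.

0.947

h² = 0.91² + 0.31² + 0.15² = 0.8281 + 0.0961 + 0.0225 = 0.9467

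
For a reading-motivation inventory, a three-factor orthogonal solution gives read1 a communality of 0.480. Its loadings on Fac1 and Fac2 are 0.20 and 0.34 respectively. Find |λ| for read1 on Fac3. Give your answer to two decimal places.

Under orthogonal rotation h² = Σλ², so λ_Fac3² = h² − (0.1556) = 0.480 − 0.1556 = 0.3244.
|λ| = √0.3244 = 0.5696.

0.57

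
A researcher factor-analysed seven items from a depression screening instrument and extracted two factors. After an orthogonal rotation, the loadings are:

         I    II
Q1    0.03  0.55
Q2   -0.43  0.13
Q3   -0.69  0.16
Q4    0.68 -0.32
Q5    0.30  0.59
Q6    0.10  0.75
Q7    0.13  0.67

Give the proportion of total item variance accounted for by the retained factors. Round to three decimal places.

0.435

Communalities: 0.3034, 0.2018, 0.5017, 0.5648, 0.4381, 0.5725, 0.4658; Σh² = 3.0481.
Total variance with 7 standardized items is 7, so the solution explains 3.0481/7 = 0.4354.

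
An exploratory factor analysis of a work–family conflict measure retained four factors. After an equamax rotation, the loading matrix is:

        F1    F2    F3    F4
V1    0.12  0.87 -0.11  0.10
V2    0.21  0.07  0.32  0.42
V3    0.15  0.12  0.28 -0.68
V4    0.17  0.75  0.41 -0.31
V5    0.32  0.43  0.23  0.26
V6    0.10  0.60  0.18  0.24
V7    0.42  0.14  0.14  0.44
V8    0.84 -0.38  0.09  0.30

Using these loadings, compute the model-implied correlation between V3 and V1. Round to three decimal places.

0.024

r̂ = Σ λ_i·λ_j across factors = (0.15)(0.12) + (0.12)(0.87) + (0.28)(-0.11) + (-0.68)(0.10)
  = +0.0180 +0.1044 -0.0308 -0.0680 = 0.0236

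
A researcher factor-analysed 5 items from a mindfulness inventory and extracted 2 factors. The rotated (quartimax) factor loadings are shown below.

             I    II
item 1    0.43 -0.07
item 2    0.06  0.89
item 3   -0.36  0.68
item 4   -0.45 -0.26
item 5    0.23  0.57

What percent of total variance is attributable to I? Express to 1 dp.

11.5%

SS loadings for I = 0.43² + 0.06² + (-0.36)² + (-0.45)² + 0.23² = 0.5735
With 5 standardized items, total variance = 5. Proportion = 0.5735/5 = 0.1147 → 11.47%.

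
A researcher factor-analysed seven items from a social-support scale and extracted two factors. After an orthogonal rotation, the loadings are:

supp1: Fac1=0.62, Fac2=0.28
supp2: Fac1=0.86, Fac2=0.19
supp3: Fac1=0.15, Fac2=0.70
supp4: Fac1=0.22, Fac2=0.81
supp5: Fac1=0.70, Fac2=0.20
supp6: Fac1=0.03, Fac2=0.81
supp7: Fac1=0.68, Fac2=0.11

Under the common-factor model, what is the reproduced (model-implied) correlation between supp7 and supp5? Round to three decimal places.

0.498

r̂ = Σ λ_i·λ_j across factors = (0.68)(0.70) + (0.11)(0.20)
  = +0.4760 +0.0220 = 0.4980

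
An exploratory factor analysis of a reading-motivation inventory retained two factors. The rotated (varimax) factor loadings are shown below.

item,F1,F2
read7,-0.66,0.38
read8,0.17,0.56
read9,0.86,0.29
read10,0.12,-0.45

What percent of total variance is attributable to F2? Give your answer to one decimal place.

18.6%

SS loadings for F2 = 0.38² + 0.56² + 0.29² + (-0.45)² = 0.7446
With 4 standardized items, total variance = 4. Proportion = 0.7446/4 = 0.1862 → 18.62%.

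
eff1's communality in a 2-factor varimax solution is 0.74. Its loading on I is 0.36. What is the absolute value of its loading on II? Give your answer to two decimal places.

0.78

Under orthogonal rotation h² = Σλ², so λ_II² = h² − (0.1296) = 0.74 − 0.1296 = 0.6104.
|λ| = √0.6104 = 0.7813.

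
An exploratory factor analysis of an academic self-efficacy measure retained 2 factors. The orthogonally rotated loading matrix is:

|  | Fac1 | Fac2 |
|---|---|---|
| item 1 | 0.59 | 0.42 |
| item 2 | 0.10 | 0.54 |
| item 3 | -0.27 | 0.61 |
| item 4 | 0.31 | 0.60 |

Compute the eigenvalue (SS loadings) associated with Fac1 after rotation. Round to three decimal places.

SS loadings for Fac1 = 0.59² + 0.10² + (-0.27)² + 0.31² = 0.3481 + 0.0100 + 0.0729 + 0.0961 = 0.5271

0.527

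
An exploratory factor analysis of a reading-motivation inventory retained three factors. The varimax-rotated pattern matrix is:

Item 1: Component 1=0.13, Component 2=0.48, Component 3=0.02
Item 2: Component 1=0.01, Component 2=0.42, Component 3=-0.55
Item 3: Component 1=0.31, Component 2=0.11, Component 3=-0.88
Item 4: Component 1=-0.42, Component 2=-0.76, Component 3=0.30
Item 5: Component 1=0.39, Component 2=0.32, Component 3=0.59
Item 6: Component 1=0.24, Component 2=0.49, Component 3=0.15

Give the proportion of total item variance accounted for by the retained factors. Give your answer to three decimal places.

0.563

SS loadings by factor: 0.4992, 1.3390, 1.5379; total = 3.3761.
Total variance with 6 standardized items is 6, so the solution explains 3.3761/6 = 0.5627.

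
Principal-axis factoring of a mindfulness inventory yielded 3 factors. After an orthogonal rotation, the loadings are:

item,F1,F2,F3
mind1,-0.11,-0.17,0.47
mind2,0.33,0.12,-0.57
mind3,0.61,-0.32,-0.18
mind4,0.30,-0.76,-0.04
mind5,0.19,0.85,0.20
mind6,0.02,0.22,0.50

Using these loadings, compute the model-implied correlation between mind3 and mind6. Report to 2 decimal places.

-0.15

r̂ = Σ λ_i·λ_j across factors = (0.61)(0.02) + (-0.32)(0.22) + (-0.18)(0.50)
  = +0.0122 -0.0704 -0.0900 = -0.1482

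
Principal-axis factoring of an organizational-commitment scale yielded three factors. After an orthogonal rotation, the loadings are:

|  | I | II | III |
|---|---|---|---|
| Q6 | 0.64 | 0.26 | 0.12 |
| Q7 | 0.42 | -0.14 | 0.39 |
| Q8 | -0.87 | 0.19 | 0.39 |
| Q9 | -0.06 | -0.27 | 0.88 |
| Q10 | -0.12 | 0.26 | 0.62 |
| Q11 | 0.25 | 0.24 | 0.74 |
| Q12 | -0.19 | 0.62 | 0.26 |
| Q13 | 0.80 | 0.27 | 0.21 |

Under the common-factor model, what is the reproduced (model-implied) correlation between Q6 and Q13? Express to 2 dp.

0.61

r̂ = Σ λ_i·λ_j across factors = (0.64)(0.80) + (0.26)(0.27) + (0.12)(0.21)
  = +0.5120 +0.0702 +0.0252 = 0.6074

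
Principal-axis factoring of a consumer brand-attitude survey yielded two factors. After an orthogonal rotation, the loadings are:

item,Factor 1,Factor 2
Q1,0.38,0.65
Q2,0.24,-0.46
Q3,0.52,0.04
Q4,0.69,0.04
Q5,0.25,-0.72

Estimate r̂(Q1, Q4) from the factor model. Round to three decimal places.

r̂ = Σ λ_i·λ_j across factors = (0.38)(0.69) + (0.65)(0.04)
  = +0.2622 +0.0260 = 0.2882

0.288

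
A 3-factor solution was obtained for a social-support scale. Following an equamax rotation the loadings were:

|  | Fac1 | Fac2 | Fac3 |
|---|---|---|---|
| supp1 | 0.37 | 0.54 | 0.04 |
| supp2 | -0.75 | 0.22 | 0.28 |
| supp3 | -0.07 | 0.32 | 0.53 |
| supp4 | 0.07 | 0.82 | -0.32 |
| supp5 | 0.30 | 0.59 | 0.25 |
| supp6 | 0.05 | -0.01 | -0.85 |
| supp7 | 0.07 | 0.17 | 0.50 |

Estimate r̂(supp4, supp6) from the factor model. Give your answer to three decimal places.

0.267

r̂ = Σ λ_i·λ_j across factors = (0.07)(0.05) + (0.82)(-0.01) + (-0.32)(-0.85)
  = +0.0035 -0.0082 +0.2720 = 0.2673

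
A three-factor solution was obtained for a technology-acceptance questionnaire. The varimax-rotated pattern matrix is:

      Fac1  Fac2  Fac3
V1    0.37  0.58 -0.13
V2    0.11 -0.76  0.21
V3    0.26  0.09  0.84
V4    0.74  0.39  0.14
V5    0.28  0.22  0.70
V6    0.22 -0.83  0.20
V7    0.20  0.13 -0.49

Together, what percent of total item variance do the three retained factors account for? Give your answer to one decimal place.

SS loadings by factor: 0.9310, 1.8284, 1.5563; total = 4.3157.
Total variance with 7 standardized items is 7, so the solution explains 4.3157/7 = 0.6165 = 61.65%.

61.7%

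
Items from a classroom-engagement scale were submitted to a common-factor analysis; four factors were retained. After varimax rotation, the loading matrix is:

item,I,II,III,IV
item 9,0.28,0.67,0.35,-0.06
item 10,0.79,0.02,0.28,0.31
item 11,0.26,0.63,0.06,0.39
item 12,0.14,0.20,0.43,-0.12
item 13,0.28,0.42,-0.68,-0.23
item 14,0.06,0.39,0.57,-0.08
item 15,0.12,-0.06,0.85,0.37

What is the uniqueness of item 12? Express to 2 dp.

h² = 0.14² + 0.20² + 0.43² + (-0.12)² = 0.0196 + 0.0400 + 0.1849 + 0.0144 = 0.2589
Uniqueness u² = 1 − h² = 1 − 0.2589 = 0.7411

0.74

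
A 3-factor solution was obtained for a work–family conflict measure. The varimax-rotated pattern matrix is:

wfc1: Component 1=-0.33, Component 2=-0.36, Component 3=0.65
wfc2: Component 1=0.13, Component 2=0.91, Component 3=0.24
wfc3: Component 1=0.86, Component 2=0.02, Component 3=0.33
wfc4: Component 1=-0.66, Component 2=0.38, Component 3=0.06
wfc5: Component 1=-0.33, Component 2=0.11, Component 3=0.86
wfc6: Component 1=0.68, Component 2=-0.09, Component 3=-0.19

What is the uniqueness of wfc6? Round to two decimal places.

h² = 0.68² + (-0.09)² + (-0.19)² = 0.4624 + 0.0081 + 0.0361 = 0.5066
Uniqueness u² = 1 − h² = 1 − 0.5066 = 0.4934

0.49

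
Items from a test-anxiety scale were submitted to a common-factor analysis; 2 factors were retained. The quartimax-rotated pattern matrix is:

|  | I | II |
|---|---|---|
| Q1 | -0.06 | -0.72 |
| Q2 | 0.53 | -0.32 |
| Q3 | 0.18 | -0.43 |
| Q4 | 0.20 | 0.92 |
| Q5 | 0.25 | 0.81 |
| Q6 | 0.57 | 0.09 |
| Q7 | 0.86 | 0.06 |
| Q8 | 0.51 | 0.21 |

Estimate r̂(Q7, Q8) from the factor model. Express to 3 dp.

r̂ = Σ λ_i·λ_j across factors = (0.86)(0.51) + (0.06)(0.21)
  = +0.4386 +0.0126 = 0.4512

0.451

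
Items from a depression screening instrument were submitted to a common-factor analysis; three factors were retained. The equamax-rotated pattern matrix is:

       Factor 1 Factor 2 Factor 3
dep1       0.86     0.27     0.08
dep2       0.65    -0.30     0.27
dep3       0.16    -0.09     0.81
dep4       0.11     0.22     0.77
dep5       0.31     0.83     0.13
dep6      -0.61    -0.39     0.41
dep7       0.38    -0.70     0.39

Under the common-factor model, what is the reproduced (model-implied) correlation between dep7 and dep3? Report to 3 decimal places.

0.440

r̂ = Σ λ_i·λ_j across factors = (0.38)(0.16) + (-0.70)(-0.09) + (0.39)(0.81)
  = +0.0608 +0.0630 +0.3159 = 0.4397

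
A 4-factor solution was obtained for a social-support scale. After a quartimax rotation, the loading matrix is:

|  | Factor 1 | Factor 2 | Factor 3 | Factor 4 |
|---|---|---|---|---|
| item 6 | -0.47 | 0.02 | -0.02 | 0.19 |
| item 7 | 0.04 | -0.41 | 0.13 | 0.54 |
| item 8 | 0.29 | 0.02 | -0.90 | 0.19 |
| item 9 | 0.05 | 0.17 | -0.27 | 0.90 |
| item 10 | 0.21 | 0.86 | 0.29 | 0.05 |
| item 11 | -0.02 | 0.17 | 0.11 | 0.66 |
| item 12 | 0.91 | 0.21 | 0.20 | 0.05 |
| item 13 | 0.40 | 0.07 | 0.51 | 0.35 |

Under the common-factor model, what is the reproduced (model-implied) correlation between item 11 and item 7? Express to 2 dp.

0.30

r̂ = Σ λ_i·λ_j across factors = (-0.02)(0.04) + (0.17)(-0.41) + (0.11)(0.13) + (0.66)(0.54)
  = -0.0008 -0.0697 +0.0143 +0.3564 = 0.3002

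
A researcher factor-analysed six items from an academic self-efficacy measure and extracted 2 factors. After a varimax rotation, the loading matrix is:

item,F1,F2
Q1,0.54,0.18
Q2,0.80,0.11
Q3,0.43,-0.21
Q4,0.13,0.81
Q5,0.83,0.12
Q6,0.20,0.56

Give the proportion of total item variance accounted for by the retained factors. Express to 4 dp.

0.4892

SS loadings by factor: 1.8623, 1.0727; total = 2.9350.
Total variance with 6 standardized items is 6, so the solution explains 2.9350/6 = 0.4892.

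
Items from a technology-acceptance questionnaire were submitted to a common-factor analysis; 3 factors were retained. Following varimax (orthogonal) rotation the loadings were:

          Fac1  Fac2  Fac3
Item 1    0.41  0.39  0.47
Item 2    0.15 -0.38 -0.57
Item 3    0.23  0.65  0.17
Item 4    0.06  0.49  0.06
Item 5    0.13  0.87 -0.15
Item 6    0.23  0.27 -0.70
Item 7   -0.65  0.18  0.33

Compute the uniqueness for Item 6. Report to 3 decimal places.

h² = 0.23² + 0.27² + (-0.70)² = 0.0529 + 0.0729 + 0.4900 = 0.6158
Uniqueness u² = 1 − h² = 1 − 0.6158 = 0.3842

0.384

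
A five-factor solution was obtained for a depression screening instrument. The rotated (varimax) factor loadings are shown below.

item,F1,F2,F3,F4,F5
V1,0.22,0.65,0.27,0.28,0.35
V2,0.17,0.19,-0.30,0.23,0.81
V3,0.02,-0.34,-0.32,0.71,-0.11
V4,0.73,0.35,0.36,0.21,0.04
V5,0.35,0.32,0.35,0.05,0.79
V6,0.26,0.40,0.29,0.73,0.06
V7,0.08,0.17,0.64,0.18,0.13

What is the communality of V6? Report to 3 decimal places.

0.848

h² = 0.26² + 0.40² + 0.29² + 0.73² + 0.06² = 0.0676 + 0.1600 + 0.0841 + 0.5329 + 0.0036 = 0.8482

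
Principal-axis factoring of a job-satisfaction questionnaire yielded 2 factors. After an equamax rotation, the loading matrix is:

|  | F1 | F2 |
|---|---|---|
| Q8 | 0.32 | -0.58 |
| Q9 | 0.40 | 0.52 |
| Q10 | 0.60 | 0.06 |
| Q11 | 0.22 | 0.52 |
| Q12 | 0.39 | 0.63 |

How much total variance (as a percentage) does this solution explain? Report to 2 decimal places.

Communalities: 0.4388, 0.4304, 0.3636, 0.3188, 0.5490; Σh² = 2.1006.
Total variance with 5 standardized items is 5, so the solution explains 2.1006/5 = 0.4201 = 42.01%.

42.01%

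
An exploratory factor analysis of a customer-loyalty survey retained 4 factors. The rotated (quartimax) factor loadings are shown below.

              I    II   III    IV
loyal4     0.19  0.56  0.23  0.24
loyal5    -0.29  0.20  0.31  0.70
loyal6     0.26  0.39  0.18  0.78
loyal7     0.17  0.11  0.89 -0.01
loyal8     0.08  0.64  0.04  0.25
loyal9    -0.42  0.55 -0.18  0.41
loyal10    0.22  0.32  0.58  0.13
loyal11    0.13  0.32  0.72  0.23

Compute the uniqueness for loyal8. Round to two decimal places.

0.52

h² = 0.08² + 0.64² + 0.04² + 0.25² = 0.0064 + 0.4096 + 0.0016 + 0.0625 = 0.4801
Uniqueness u² = 1 − h² = 1 − 0.4801 = 0.5199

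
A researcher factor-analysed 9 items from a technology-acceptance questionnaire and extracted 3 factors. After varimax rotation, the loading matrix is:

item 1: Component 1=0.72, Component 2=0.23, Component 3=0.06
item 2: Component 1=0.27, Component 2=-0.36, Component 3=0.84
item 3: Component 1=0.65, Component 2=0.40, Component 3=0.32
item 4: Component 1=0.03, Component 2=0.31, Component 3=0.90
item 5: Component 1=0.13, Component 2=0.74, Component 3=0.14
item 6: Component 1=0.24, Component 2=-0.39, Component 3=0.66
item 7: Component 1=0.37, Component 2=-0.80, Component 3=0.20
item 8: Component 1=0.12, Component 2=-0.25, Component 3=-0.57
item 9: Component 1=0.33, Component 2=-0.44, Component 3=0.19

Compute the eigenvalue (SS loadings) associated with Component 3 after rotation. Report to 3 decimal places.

SS loadings for Component 3 = 0.06² + 0.84² + 0.32² + 0.90² + 0.14² + 0.66² + 0.20² + (-0.57)² + 0.19² = 0.0036 + 0.7056 + 0.1024 + 0.8100 + 0.0196 + 0.4356 + 0.0400 + 0.3249 + 0.0361 = 2.4778

2.478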